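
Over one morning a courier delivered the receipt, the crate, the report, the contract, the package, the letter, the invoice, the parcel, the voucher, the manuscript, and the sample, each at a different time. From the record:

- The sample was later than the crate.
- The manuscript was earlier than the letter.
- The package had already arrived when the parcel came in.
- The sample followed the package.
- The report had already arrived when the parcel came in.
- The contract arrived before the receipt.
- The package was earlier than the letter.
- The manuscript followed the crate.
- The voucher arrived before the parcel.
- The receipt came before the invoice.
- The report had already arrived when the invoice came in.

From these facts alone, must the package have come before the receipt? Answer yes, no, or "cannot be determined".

No chain of stated constraints runs from the package to the receipt, and none runs from the receipt to the package either.
So the relative order of the package and the receipt is not fixed by the given facts.

cannot be determined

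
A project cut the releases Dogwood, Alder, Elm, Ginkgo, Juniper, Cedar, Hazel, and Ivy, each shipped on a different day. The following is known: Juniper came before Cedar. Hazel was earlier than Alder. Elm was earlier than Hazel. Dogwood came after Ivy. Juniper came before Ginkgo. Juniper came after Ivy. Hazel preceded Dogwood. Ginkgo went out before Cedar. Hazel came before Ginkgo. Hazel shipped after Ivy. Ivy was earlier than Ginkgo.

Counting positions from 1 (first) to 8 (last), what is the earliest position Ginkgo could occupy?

5

Elm, Hazel, Ivy, and Juniper must all come before Ginkgo — 4 forced predecessors.
Nothing else is forced ahead of Ginkgo, so its earliest slot is position 4 + 1 = 5.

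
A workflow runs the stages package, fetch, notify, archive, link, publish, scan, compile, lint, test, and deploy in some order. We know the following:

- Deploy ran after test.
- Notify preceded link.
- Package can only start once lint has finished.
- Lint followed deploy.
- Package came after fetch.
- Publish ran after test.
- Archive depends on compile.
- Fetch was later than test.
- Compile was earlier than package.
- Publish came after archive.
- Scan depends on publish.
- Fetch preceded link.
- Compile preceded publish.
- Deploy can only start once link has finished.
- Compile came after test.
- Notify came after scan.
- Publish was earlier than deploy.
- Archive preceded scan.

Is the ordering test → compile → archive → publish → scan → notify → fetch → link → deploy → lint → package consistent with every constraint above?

Check each stated constraint against the proposed order — e.g. test is ahead of deploy; compile is ahead of package. Every pair is in the required order; nothing is violated.

yes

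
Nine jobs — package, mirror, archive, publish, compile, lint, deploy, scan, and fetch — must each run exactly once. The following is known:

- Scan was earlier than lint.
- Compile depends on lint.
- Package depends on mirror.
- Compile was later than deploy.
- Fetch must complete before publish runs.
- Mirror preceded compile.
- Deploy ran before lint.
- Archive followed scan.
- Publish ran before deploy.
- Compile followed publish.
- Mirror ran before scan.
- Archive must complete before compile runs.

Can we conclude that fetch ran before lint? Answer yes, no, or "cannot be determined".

yes

Chain the constraints: fetch → publish → deploy → lint. Each link is directly stated, so fetch comes before lint.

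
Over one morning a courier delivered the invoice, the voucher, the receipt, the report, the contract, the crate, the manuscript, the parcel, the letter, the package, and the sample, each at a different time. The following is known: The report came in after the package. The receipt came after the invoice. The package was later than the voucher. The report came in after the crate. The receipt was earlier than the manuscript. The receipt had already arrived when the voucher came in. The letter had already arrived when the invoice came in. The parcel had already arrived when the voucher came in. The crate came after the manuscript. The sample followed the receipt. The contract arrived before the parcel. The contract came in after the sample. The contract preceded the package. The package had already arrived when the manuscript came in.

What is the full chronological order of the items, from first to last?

the letter, the invoice, the receipt, the sample, the contract, the parcel, the voucher, the package, the manuscript, the crate, the report

The constraints fix every adjacent pair, so only one ordering works:
the letter → the invoice → the receipt → the sample → the contract → the parcel → the voucher → the package → the manuscript → the crate → the report.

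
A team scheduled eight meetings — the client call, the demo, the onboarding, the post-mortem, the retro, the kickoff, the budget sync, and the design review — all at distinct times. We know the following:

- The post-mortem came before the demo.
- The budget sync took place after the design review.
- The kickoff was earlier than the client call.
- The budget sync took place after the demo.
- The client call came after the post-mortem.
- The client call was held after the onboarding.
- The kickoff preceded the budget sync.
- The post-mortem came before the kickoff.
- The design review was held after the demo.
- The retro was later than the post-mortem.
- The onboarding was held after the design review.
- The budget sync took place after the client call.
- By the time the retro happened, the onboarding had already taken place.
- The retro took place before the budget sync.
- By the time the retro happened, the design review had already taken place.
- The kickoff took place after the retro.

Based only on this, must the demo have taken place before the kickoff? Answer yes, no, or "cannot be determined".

yes

Chain the constraints: the demo → the design review → the retro → the kickoff. Each link is directly stated, so the demo comes before the kickoff.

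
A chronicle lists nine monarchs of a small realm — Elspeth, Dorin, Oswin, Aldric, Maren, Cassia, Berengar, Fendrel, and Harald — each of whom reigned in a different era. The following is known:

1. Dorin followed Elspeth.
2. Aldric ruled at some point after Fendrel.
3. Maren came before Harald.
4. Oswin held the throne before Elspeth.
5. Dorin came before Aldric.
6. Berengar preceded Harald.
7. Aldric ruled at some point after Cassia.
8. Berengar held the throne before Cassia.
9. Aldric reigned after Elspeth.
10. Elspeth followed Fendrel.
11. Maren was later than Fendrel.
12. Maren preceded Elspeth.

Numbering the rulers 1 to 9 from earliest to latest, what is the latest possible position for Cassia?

Cassia must come before Aldric — 1 ruler forced after them.
Everything else can be placed before Cassia in some valid order, so Cassia can sit as late as position 9 − 1 = 8.

8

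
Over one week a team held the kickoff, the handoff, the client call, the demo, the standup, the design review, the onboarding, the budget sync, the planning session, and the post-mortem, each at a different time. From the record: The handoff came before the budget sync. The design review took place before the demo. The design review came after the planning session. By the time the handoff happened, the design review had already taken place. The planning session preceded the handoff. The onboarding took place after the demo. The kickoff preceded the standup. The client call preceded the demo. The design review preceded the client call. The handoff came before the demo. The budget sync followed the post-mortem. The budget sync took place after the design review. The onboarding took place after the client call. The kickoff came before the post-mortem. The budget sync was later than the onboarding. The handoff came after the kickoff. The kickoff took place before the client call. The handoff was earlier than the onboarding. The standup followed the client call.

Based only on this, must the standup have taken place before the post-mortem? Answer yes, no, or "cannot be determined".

No chain of stated constraints runs from the standup to the post-mortem, and none runs from the post-mortem to the standup either.
So the relative order of the standup and the post-mortem is not fixed by the given facts.

cannot be determined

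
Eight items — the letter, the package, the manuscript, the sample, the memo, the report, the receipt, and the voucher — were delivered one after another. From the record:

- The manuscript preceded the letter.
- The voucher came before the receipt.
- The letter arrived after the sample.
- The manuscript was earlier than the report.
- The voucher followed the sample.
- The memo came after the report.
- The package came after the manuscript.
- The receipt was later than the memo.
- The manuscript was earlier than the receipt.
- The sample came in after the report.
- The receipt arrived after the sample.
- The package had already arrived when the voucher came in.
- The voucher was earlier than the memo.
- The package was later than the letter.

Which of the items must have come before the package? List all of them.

the letter, the manuscript, the report, the sample

Directly stated before the package: the letter and the manuscript.
The report reaches the package via the report → the sample → the letter → the package.
The sample reaches the package via the sample → the letter → the package.
No chain forces the receipt (or any of the others) ahead of the package.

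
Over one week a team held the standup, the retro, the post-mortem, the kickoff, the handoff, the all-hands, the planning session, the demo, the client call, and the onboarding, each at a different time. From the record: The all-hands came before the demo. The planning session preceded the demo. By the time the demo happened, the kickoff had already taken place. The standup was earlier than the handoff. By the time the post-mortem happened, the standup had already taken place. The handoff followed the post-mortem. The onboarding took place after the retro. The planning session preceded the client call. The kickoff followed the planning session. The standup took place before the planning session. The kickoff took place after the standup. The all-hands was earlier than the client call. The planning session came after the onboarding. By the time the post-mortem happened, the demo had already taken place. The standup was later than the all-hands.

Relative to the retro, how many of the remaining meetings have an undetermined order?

2

Forced after the retro: the client call, the demo, the handoff, the kickoff, the onboarding, the planning session, and the post-mortem.
That leaves the all-hands and the standup with no forced order relative to the retro — 2.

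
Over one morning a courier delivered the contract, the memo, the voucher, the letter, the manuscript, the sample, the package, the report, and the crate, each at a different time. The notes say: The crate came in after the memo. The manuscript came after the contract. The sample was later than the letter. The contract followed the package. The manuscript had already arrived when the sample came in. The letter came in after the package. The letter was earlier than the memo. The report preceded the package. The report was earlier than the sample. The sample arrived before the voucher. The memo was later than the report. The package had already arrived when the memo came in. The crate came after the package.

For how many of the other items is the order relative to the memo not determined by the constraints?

Forced before the memo: the letter, the package, and the report; forced after the memo: the crate.
That leaves the contract, the manuscript, the sample, and the voucher with no forced order relative to the memo — 4.

4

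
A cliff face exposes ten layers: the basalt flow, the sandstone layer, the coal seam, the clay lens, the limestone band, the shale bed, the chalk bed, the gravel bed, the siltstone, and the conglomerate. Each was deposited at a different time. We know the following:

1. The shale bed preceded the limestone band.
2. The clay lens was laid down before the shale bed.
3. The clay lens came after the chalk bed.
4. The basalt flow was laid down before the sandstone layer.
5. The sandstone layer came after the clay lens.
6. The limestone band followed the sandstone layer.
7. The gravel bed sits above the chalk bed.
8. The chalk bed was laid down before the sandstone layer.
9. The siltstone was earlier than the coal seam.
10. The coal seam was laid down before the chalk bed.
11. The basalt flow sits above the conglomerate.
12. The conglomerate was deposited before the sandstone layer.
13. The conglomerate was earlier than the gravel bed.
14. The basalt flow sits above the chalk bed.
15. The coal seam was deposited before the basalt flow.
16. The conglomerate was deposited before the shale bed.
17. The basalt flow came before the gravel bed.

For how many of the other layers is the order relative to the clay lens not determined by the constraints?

3

Forced before the clay lens: the chalk bed, the coal seam, and the siltstone; forced after the clay lens: the limestone band, the sandstone layer, and the shale bed.
That leaves the basalt flow, the conglomerate, and the gravel bed with no forced order relative to the clay lens — 3.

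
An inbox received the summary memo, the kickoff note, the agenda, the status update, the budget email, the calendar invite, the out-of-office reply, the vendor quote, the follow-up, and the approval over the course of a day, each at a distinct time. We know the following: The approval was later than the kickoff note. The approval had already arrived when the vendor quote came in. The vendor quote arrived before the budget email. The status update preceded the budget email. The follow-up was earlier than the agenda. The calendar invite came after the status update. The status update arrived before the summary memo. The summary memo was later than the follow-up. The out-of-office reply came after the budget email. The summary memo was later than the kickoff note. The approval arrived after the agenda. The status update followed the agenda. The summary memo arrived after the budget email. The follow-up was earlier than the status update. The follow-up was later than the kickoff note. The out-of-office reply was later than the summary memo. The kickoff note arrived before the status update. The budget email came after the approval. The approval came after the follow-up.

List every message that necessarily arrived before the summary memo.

Directly stated before the summary memo: the budget email, the follow-up, the kickoff note, and the status update.
The agenda reaches the summary memo via the agenda → the status update → the summary memo.
The approval reaches the summary memo via the approval → the budget email → the summary memo.
The vendor quote reaches the summary memo via the vendor quote → the budget email → the summary memo.

the agenda, the approval, the budget email, the follow-up, the kickoff note, the status update, the vendor quote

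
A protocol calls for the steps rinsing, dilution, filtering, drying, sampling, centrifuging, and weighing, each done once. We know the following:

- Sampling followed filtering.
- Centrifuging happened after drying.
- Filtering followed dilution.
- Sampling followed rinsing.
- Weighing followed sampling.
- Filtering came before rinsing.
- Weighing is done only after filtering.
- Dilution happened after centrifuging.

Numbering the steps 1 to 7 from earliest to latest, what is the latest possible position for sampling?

6

Sampling must come before weighing — 1 step forced after it.
Everything else can be placed before sampling in some valid order, so sampling can sit as late as position 7 − 1 = 6.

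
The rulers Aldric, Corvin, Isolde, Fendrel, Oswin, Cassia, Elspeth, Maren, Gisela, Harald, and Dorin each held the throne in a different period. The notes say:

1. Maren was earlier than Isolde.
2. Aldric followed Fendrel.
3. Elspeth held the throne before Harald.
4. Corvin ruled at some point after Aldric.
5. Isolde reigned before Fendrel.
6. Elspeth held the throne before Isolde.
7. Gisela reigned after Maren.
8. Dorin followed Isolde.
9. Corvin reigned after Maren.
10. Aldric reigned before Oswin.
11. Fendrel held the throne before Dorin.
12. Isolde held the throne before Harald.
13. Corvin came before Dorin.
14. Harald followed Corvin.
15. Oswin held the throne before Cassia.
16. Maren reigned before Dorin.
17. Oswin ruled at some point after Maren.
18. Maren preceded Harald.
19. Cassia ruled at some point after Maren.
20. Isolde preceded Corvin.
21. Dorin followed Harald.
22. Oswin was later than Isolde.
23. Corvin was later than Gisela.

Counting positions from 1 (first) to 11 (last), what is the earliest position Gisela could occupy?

2

Maren must come before Gisela — 1 forced predecessor.
Nothing else is forced ahead of Gisela, so their earliest slot is position 1 + 1 = 2.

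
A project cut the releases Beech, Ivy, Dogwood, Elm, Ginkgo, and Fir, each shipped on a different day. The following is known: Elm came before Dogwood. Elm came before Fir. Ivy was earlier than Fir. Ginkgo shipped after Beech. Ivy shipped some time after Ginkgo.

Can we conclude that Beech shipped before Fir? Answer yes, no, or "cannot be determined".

Chain the constraints: Beech → Ginkgo → Ivy → Fir. Each link is directly stated, so Beech comes before Fir.

yes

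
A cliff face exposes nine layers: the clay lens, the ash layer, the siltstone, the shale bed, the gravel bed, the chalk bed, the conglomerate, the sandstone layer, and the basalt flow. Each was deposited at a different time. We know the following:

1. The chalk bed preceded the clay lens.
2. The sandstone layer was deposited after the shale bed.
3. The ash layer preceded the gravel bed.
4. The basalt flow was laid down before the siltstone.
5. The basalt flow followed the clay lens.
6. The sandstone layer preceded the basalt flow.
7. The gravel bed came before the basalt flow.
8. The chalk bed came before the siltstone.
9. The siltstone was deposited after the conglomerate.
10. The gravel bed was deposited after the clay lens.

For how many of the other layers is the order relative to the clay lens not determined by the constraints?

Forced before the clay lens: the chalk bed; forced after the clay lens: the basalt flow, the gravel bed, and the siltstone.
That leaves the ash layer, the conglomerate, the sandstone layer, and the shale bed with no forced order relative to the clay lens — 4.

4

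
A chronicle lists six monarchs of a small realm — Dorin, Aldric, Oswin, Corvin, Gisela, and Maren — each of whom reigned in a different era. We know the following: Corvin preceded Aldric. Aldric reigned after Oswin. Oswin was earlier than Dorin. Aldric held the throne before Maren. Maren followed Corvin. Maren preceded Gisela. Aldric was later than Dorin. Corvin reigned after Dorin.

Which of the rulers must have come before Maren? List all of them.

Directly stated before Maren: Aldric and Corvin.
Dorin reaches Maren via Dorin → Aldric → Maren.
Oswin reaches Maren via Oswin → Aldric → Maren.

Aldric, Corvin, Dorin, Oswin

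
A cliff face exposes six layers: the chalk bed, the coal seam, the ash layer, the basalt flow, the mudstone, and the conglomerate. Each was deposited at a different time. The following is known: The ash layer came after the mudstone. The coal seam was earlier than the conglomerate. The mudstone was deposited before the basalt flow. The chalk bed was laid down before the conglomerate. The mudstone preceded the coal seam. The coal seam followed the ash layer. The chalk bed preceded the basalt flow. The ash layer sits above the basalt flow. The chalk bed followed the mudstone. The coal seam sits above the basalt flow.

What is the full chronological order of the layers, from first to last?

the mudstone, the chalk bed, the basalt flow, the ash layer, the coal seam, the conglomerate

The constraints fix every adjacent pair, so only one ordering works:
the mudstone → the chalk bed → the basalt flow → the ash layer → the coal seam → the conglomerate.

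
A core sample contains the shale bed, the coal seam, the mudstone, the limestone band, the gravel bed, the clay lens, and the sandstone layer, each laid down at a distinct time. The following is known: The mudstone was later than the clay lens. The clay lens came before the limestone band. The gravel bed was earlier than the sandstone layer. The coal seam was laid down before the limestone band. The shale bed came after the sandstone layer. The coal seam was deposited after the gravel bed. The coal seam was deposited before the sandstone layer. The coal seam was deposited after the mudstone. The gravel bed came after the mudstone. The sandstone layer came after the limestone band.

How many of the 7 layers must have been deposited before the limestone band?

Directly stated before the limestone band: the clay lens and the coal seam.
The gravel bed reaches the limestone band via the gravel bed → the coal seam → the limestone band.
The mudstone reaches the limestone band via the mudstone → the coal seam → the limestone band.
No chain forces the sandstone layer (or any of the others) ahead of the limestone band.
That's the clay lens, the coal seam, the gravel bed, and the mudstone — 4 in all.

4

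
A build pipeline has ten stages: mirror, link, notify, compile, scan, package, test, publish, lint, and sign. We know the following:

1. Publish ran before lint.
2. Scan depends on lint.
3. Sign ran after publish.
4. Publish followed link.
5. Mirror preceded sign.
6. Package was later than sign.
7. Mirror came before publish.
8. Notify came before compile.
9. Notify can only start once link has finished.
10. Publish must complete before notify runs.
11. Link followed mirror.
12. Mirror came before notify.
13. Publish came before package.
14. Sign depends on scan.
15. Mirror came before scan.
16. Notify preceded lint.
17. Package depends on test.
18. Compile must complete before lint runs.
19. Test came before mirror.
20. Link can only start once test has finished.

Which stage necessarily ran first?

test

Test has a chain of constraints placing it before every other stage, so test must be first.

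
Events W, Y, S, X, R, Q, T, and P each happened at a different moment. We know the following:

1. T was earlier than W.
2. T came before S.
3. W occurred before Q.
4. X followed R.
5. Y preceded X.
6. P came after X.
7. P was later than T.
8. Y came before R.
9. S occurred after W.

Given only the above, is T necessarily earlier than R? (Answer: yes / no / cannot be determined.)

No chain of stated constraints runs from T to R, and none runs from R to T either.
So the relative order of T and R is not fixed by the given facts.

cannot be determined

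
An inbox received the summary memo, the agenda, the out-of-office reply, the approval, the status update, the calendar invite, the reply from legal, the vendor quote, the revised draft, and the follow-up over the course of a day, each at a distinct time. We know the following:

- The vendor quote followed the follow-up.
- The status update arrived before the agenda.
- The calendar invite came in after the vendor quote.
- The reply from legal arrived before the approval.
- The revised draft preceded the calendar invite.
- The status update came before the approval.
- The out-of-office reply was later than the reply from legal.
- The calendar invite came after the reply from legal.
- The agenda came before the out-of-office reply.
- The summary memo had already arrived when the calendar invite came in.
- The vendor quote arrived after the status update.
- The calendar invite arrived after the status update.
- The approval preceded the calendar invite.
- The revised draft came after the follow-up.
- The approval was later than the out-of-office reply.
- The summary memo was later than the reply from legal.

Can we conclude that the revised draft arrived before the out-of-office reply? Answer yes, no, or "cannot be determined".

cannot be determined

No chain of stated constraints runs from the revised draft to the out-of-office reply, and none runs from the out-of-office reply to the revised draft either.
So the relative order of the revised draft and the out-of-office reply is not fixed by the given facts.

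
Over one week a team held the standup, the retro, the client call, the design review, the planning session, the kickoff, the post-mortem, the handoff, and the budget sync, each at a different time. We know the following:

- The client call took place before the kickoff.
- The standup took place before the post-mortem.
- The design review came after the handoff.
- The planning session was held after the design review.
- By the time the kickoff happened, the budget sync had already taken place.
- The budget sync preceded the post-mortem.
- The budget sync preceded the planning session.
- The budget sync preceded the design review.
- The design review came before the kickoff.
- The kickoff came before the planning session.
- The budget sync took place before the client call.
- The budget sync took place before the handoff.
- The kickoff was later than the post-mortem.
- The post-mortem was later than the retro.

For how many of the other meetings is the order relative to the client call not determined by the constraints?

Forced before the client call: the budget sync; forced after the client call: the kickoff and the planning session.
That leaves the design review, the handoff, the post-mortem, the retro, and the standup with no forced order relative to the client call — 5.

5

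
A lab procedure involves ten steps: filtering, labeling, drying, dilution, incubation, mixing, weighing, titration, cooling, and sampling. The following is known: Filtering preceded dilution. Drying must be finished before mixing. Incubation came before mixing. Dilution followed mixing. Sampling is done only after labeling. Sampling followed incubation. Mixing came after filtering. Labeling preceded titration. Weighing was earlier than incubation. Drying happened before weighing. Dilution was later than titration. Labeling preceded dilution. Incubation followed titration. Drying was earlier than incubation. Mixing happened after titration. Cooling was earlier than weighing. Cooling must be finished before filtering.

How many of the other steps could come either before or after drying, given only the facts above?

Forced after drying: dilution, incubation, mixing, sampling, and weighing.
That leaves cooling, filtering, labeling, and titration with no forced order relative to drying — 4.

4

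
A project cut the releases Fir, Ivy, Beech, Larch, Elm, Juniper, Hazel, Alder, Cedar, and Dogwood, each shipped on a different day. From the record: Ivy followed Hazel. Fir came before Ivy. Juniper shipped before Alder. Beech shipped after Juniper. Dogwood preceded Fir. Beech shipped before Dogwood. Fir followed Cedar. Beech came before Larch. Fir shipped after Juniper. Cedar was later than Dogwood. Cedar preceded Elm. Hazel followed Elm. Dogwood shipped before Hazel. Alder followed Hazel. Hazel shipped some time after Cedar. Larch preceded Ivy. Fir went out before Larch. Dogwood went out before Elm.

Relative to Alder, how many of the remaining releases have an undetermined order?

Forced before Alder: Beech, Cedar, Dogwood, Elm, Hazel, and Juniper.
That leaves Fir, Ivy, and Larch with no forced order relative to Alder — 3.

3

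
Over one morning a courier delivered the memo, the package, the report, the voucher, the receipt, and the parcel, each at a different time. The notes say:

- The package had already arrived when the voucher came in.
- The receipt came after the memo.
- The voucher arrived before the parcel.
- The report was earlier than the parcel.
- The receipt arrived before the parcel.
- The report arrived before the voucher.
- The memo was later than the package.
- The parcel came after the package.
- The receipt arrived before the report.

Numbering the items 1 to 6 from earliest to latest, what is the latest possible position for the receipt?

The receipt must come before the parcel, the report, and the voucher — 3 items forced after it.
Everything else can be placed before the receipt in some valid order, so the receipt can sit as late as position 6 − 3 = 3.

3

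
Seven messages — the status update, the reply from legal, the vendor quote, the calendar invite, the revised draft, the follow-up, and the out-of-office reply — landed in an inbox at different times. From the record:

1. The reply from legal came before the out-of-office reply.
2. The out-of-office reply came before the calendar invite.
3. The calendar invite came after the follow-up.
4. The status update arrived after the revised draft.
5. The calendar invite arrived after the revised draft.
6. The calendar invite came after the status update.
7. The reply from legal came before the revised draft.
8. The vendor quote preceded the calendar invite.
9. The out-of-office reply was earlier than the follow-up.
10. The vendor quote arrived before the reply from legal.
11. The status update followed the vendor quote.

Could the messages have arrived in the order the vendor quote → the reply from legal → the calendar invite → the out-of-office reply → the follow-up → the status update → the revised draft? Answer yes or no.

The constraints require the follow-up before the calendar invite, but in the proposed sequence the calendar invite appears ahead of the follow-up. That one violation is enough.

no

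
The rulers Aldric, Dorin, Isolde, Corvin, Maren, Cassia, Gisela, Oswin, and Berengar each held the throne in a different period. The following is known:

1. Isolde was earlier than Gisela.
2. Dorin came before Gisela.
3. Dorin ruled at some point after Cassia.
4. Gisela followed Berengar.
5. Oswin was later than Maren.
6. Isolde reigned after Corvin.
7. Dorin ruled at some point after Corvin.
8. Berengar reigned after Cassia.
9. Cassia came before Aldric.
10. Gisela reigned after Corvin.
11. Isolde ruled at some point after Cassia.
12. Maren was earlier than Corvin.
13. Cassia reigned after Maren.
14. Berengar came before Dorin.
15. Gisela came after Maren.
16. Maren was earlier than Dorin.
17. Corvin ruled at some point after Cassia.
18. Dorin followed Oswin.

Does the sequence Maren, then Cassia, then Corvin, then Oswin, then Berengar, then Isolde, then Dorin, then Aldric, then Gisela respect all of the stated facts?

Check each stated constraint against the proposed order — e.g. Maren is ahead of Dorin; Maren is ahead of Gisela. Every pair is in the required order; nothing is violated.

yes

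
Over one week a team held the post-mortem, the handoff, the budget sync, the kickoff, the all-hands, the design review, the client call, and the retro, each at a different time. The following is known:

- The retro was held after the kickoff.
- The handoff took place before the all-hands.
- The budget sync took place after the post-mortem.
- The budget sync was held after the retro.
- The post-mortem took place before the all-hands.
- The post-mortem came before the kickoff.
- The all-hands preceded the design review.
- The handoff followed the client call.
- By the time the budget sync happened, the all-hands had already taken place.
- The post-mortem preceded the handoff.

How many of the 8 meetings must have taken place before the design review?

Directly stated before the design review: the all-hands.
The client call reaches the design review via the client call → the handoff → the all-hands → the design review.
The handoff reaches the design review via the handoff → the all-hands → the design review.
The post-mortem reaches the design review via the post-mortem → the all-hands → the design review.
No chain forces the retro (or any of the others) ahead of the design review.
That's the all-hands, the client call, the handoff, and the post-mortem — 4 in all.

4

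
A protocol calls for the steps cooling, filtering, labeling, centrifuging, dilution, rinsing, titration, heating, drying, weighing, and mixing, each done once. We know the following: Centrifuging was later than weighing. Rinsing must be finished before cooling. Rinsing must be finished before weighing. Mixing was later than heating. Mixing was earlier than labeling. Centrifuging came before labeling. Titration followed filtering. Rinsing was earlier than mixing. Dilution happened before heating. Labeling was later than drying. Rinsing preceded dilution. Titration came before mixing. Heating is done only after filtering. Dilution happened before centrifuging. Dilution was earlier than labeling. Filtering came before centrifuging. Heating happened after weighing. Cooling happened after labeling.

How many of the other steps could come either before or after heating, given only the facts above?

Forced before heating: dilution, filtering, rinsing, and weighing; forced after heating: cooling, labeling, and mixing.
That leaves centrifuging, drying, and titration with no forced order relative to heating — 3.

3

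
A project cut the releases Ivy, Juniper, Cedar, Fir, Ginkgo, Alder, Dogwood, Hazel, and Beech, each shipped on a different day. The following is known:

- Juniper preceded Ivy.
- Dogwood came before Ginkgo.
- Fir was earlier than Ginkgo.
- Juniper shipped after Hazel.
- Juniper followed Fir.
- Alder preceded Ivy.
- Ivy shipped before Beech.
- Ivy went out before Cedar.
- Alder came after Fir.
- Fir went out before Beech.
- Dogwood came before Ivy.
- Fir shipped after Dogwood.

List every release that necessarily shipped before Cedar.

Directly stated before Cedar: Ivy.
Alder reaches Cedar via Alder → Ivy → Cedar.
Dogwood reaches Cedar via Dogwood → Ivy → Cedar.
Fir reaches Cedar via Fir → Alder → Ivy → Cedar.
Likewise Hazel and Juniper each reach Cedar by chaining the stated constraints.
No chain forces Ginkgo (or any of the others) ahead of Cedar.

Alder, Dogwood, Fir, Hazel, Ivy, Juniper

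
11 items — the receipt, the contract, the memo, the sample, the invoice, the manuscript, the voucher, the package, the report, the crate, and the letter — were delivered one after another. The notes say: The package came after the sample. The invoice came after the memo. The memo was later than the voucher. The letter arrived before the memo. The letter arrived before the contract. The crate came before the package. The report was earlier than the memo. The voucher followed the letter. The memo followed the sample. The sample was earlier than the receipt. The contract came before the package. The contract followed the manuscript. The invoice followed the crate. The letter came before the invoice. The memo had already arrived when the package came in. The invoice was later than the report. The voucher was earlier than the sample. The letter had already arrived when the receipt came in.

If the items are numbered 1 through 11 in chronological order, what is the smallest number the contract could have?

The letter and the manuscript must both come before the contract — 2 forced predecessors.
Nothing else is forced ahead of the contract, so its earliest slot is position 2 + 1 = 3.

3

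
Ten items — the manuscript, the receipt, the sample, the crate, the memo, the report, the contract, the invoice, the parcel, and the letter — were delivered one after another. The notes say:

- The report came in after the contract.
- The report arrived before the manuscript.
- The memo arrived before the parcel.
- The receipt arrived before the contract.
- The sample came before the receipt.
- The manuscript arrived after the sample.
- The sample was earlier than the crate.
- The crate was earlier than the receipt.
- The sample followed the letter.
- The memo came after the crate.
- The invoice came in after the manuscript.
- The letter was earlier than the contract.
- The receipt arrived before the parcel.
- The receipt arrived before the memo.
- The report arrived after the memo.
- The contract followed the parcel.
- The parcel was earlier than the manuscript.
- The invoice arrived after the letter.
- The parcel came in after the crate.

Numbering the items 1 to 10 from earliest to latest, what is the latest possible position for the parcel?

The parcel must come before the contract, the invoice, the manuscript, and the report — 4 items forced after it.
Everything else can be placed before the parcel in some valid order, so the parcel can sit as late as position 10 − 4 = 6.

6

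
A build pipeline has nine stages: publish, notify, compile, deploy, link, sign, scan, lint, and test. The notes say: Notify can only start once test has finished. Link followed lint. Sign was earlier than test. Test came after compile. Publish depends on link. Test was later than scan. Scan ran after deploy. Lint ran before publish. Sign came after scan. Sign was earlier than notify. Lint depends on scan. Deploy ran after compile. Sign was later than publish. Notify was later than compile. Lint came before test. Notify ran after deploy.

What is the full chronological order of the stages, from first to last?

The constraints fix every adjacent pair, so only one ordering works:
compile → deploy → scan → lint → link → publish → sign → test → notify.

compile, deploy, scan, lint, link, publish, sign, test, notify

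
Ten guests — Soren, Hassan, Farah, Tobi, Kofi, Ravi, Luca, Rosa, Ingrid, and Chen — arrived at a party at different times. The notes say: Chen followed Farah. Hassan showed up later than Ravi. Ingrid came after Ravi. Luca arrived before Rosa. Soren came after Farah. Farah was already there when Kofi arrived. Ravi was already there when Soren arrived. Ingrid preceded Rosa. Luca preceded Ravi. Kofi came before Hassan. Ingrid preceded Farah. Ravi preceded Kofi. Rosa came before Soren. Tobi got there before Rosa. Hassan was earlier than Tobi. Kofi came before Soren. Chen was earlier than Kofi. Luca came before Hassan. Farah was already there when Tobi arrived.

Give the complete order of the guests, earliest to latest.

Luca, Ravi, Ingrid, Farah, Chen, Kofi, Hassan, Tobi, Rosa, Soren

The constraints fix every adjacent pair, so only one ordering works:
Luca → Ravi → Ingrid → Farah → Chen → Kofi → Hassan → Tobi → Rosa → Soren.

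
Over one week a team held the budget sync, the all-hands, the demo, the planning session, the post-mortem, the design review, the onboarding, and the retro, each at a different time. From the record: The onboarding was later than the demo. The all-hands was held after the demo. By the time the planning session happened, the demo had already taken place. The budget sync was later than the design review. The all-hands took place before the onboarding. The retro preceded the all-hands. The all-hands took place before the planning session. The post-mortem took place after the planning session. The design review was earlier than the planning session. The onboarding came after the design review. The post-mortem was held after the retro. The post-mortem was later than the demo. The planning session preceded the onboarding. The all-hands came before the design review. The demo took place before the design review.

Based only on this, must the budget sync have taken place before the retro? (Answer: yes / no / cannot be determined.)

no

Tracing the constraints gives the retro → the all-hands → the design review → the budget sync, so the retro must come before the budget sync.
That means the budget sync cannot be before the retro.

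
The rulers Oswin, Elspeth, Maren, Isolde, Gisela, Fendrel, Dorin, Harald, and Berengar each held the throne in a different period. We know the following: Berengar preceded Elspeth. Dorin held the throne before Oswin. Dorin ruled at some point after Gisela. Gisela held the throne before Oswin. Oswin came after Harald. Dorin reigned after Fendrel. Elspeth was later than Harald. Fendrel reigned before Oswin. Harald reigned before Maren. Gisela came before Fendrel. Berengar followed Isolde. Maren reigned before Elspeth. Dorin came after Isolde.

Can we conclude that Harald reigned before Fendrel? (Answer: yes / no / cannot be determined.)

cannot be determined

No chain of stated constraints runs from Harald to Fendrel, and none runs from Fendrel to Harald either.
So the relative order of Harald and Fendrel is not fixed by the given facts.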